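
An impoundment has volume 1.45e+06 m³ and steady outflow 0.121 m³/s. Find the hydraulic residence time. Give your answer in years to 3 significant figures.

0.380 yr

Q = 0.121 m³/s × 3.156e+07 s/yr = 3.818e+06 m³/yr.
Hydraulic residence time τ = V/Q = 1.45e+06/3.818e+06 = 0.3797 yr.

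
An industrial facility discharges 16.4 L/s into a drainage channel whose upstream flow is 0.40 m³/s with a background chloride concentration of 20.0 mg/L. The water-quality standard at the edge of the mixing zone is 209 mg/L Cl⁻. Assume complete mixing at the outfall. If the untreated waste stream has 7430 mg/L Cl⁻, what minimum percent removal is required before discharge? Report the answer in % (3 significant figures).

35.1 %

16.4 L/s = 0.0164 m³/s.
Mass balance: 209·0.4164 = 0.0164·Cₑ + 0.4·20.
Cₑ = (87.03 − 8) / 0.0164 = 4819 mg/L.
Required removal = 1 − 4819/7430 = 35.14 %.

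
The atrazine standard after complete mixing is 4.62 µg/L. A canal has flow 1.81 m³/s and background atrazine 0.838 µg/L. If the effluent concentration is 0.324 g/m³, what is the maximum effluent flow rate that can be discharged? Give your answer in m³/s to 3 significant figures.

0.0214 m³/s

0.838 µg/L = 0.000838 mg/L.
4.62 µg/L = 0.00462 mg/L.
Mass balance at complete mixing: C_std·(Q_w + Q_r) = Q_w·C_e + Q_r·C_b.
Rearranging, Q_w = Q_r·(C_std − C_b)/(C_e − C_std) = 1.81·(0.00462 − 0.000838) / (0.324 − 0.00462) = 0.02143 m³/s.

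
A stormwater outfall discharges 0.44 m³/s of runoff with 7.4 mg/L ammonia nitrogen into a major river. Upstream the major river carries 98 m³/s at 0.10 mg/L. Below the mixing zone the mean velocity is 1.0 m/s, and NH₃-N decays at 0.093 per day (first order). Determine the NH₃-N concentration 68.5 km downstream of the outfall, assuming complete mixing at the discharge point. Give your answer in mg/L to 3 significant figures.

After complete mixing, C₀ = (0.44·7.4 + 98·0.1) / 98.44 = 0.1326 mg/L.
Travel time t = 6.85e+04 m / 1.0 m/s = 6.85e+04 s = 0.7928 d.
C = 0.1326·exp(−0.093·0.7928) = 0.1326·0.9289 = 0.1232 mg/L.

0.123 mg/L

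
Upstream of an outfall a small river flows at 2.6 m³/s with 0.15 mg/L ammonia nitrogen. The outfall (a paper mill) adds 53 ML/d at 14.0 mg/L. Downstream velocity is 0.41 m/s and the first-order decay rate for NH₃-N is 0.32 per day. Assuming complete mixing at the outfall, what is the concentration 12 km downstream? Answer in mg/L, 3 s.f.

53 ML/d = 0.6134 m³/s.
After complete mixing, C₀ = (0.6134·14 + 2.6·0.15) / 3.213 = 2.794 mg/L.
Travel time t = 1.2e+04 m / 0.41 m/s = 2.927e+04 s = 0.3388 d.
C = 2.794·exp(−0.32·0.3388) = 2.794·0.8973 = 2.507 mg/L.

2.51 mg/L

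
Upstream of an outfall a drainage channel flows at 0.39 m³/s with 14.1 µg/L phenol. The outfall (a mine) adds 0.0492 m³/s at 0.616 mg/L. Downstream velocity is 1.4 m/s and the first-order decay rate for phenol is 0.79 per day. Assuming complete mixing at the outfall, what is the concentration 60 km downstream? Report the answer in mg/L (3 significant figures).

14.1 µg/L = 0.0141 mg/L.
After complete mixing, C₀ = (0.0492·0.616 + 0.39·0.0141) / 0.4392 = 0.08153 mg/L.
Travel time t = 6e+04 m / 1.4 m/s = 4.286e+04 s = 0.496 d.
C = 0.08153·exp(−0.79·0.496) = 0.08153·0.6758 = 0.05509 mg/L.

0.0551 mg/L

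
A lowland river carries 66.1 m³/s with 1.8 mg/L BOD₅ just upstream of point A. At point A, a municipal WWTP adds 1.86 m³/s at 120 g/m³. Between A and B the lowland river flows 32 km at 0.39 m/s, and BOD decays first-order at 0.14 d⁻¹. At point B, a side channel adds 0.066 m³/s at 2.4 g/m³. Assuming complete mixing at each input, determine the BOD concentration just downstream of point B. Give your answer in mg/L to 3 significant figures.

After input A: C = (66.1·1.8 + 1.86·120) / 67.96 = 5.035 mg/L.
Over the 32 km reach to input B (t = 8.205e+04 s = 0.9497 d), decay gives C = 5.035·exp(−0.14·0.9497) = 4.408 mg/L.
After input B: C = (67.96·4.408 + 0.066·2.4) / 68.03 = 4.406 mg/L.

4.41 mg/L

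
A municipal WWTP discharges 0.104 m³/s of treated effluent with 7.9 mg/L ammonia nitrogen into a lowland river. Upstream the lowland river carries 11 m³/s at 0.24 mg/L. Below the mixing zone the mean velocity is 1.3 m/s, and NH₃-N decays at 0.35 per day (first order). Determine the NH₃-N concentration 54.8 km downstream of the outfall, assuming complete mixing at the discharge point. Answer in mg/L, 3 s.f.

0.263 mg/L

After complete mixing, C₀ = (0.104·7.9 + 11·0.24) / 11.1 = 0.3117 mg/L.
Travel time t = 5.48e+04 m / 1.3 m/s = 4.215e+04 s = 0.4879 d.
C = 0.3117·exp(−0.35·0.4879) = 0.3117·0.843 = 0.2628 mg/L.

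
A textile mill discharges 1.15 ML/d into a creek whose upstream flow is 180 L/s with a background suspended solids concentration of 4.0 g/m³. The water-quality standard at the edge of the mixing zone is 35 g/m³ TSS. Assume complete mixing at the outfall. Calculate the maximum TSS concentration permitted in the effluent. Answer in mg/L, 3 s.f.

1.15 ML/d = 0.01331 m³/s.
180 L/s = 0.18 m³/s.
Mass balance: 35·0.1933 = 0.01331·Cₑ + 0.18·4.
Cₑ = (6.766 − 0.72) / 0.01331 = 454.2 mg/L.

454 mg/L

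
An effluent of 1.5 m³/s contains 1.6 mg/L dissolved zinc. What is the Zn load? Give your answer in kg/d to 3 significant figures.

Mass flux = Q·C = 1.5 m³/s × 1.6 g/m³ = 2.4 g/s.
= 2.4 g/s × 86.4 = 207.4 kg/d.

207 kg/d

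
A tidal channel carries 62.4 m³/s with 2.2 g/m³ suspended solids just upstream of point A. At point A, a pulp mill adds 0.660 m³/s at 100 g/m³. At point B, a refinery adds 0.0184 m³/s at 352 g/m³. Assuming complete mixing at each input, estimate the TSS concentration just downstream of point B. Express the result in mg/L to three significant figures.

3.33 mg/L

After input A: C = (62.4·2.2 + 0.66·100) / 63.06 = 3.224 mg/L.
After input B: C = (63.06·3.224 + 0.0184·352) / 63.08 = 3.325 mg/L.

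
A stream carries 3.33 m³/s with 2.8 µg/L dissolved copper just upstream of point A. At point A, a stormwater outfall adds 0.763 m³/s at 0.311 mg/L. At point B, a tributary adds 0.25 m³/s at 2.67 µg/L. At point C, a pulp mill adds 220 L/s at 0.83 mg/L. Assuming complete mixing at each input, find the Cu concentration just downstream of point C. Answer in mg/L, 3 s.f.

0.0942 mg/L

2.8 µg/L = 0.0028 mg/L.
After input A: C = (3.33·0.0028 + 0.763·0.311) / 4.093 = 0.06025 mg/L.
2.67 µg/L = 0.00267 mg/L.
After input B: C = (4.093·0.06025 + 0.25·0.00267) / 4.343 = 0.05694 mg/L.
220 L/s = 0.22 m³/s.
After input C: C = (4.343·0.05694 + 0.22·0.83) / 4.563 = 0.09421 mg/L.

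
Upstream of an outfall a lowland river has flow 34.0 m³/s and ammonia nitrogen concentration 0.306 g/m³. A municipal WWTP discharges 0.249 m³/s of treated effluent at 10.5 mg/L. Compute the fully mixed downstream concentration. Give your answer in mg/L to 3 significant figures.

0.380 mg/L

Flow-weighted mixing gives C = (0.249·10.5 + 34·0.306) / (0.249 + 34) = 13.02/34.25 = 0.3801 mg/L.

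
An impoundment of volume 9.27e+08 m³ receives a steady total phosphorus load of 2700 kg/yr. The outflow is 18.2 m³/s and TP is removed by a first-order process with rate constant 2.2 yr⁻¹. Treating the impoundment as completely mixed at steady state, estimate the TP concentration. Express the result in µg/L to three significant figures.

Outflow Q = 18.2 m³/s × 3.156e+07 s/yr = 5.743e+08 m³/yr.
Steady-state CSTR mass balance: W = Q·C + k·V·C, so C = W/(Q + kV).
Q + kV = 5.743e+08 + 2.2·9.27e+08 = 2.614e+09 m³/yr.
C = 2700/2.614e+09 = 1.033e-06 kg/m³ = 0.001033 mg/L = 1.033 µg/L.

1.03 µg/L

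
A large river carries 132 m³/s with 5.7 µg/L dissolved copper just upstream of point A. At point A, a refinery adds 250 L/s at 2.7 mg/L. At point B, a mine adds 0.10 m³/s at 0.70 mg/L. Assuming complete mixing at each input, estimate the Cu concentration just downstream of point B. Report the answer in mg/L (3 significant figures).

0.0113 mg/L

5.7 µg/L = 0.0057 mg/L.
250 L/s = 0.25 m³/s.
After input A: C = (132·0.0057 + 0.25·2.7) / 132.2 = 0.01079 mg/L.
After input B: C = (132.2·0.01079 + 0.1·0.7) / 132.3 = 0.01131 mg/L.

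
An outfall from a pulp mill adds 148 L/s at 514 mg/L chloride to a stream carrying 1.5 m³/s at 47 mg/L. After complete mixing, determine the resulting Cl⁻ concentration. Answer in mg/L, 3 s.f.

88.9 mg/L

148 L/s = 0.148 m³/s.
Conservation of mass across the mixing zone: C = (0.148·514 + 1.5·47) / (0.148 + 1.5) = 146.6/1.648 = 88.94 mg/L.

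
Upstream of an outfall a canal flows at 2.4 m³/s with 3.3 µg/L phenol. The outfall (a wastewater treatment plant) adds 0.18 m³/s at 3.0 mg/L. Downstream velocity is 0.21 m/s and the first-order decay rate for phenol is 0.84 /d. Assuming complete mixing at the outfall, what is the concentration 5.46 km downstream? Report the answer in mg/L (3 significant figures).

3.3 µg/L = 0.0033 mg/L.
After complete mixing, C₀ = (0.18·3 + 2.4·0.0033) / 2.58 = 0.2124 mg/L.
Travel time t = 5460 m / 0.21 m/s = 2.6e+04 s = 0.3009 d.
C = 0.2124·exp(−0.84·0.3009) = 0.2124·0.7766 = 0.1649 mg/L.

0.165 mg/L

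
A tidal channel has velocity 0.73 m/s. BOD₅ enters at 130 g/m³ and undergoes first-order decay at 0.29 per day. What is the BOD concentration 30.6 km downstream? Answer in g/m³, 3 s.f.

Travel time t = 30.6 km / 0.73 m/s = 3.06e+04/0.73 = 4.192e+04 s = 0.4852 d.
First-order decay: C = 130·exp(−0.29·0.4852) = 130·0.8688 = 112.9 g/m³.

113 g/m³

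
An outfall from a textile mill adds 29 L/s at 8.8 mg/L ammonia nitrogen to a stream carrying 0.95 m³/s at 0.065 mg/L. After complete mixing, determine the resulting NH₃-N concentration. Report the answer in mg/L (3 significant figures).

0.324 mg/L

29 L/s = 0.029 m³/s.
Conservation of mass across the mixing zone: C = (0.029·8.8 + 0.95·0.065) / (0.029 + 0.95) = 0.317/0.979 = 0.3237 mg/L.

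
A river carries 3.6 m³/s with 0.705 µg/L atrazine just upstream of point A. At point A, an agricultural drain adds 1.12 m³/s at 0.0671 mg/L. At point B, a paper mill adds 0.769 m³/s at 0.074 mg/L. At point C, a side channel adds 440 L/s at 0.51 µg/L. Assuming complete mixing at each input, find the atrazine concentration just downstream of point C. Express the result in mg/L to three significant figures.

0.705 µg/L = 0.000705 mg/L.
After input A: C = (3.6·0.000705 + 1.12·0.0671) / 4.72 = 0.01646 mg/L.
After input B: C = (4.72·0.01646 + 0.769·0.074) / 5.489 = 0.02452 mg/L.
440 L/s = 0.44 m³/s.
0.51 µg/L = 0.00051 mg/L.
After input C: C = (5.489·0.02452 + 0.44·0.00051) / 5.929 = 0.02274 mg/L.

0.0227 mg/L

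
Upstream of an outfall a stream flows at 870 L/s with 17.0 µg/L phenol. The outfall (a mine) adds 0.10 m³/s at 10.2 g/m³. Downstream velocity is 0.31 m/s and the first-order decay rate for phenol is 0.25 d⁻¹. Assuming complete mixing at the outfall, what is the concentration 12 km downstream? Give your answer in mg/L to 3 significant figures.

870 L/s = 0.87 m³/s.
17.0 µg/L = 0.017 mg/L.
After complete mixing, C₀ = (0.1·10.2 + 0.87·0.017) / 0.97 = 1.067 mg/L.
Travel time t = 1.2e+04 m / 0.31 m/s = 3.871e+04 s = 0.448 d.
C = 1.067·exp(−0.25·0.448) = 1.067·0.894 = 0.9538 mg/L.

0.954 mg/L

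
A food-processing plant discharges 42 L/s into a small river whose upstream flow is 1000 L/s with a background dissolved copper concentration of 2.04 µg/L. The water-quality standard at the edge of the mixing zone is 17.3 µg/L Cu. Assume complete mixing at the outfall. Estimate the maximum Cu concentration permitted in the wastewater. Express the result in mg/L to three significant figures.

0.381 mg/L

42 L/s = 0.042 m³/s.
1000 L/s = 1 m³/s.
2.04 µg/L = 0.00204 mg/L.
17.3 µg/L = 0.0173 mg/L.
Mass balance: 0.0173·1.042 = 0.042·Cₑ + 1·0.00204.
Cₑ = (0.01803 − 0.00204) / 0.042 = 0.3806 mg/L.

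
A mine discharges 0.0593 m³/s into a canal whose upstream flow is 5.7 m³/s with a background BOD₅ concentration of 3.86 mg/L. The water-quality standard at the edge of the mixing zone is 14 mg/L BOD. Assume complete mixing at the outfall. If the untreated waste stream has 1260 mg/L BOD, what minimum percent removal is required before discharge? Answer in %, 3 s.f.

Mass balance: 14·5.759 = 0.0593·Cₑ + 5.7·3.86.
Cₑ = (80.63 − 22) / 0.0593 = 988.7 mg/L.
Required removal = 1 − 988.7/1260 = 21.53 %.

21.5 %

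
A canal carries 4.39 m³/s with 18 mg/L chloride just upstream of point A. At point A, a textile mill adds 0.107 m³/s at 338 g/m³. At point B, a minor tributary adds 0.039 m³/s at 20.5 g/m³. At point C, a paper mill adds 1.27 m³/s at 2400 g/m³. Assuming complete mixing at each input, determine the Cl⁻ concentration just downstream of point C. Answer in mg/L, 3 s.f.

After input A: C = (4.39·18 + 0.107·338) / 4.497 = 25.61 mg/L.
After input B: C = (4.497·25.61 + 0.039·20.5) / 4.536 = 25.57 mg/L.
After input C: C = (4.536·25.57 + 1.27·2400) / 5.806 = 545 mg/L.

545 mg/L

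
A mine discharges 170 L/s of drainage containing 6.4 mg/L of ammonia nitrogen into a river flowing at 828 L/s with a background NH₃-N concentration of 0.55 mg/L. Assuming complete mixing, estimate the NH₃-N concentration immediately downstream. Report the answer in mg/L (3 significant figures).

170 L/s = 0.17 m³/s.
828 L/s = 0.828 m³/s.
Conservation of mass across the mixing zone: C = (0.17·6.4 + 0.828·0.55) / (0.17 + 0.828) = 1.543/0.998 = 1.546 mg/L.

1.55 mg/L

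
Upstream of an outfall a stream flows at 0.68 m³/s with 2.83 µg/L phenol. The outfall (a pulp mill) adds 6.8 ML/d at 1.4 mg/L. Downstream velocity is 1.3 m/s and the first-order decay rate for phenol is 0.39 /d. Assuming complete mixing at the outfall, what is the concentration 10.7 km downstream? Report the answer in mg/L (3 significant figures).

6.8 ML/d = 0.0787 m³/s.
2.83 µg/L = 0.00283 mg/L.
After complete mixing, C₀ = (0.0787·1.4 + 0.68·0.00283) / 0.7587 = 0.1478 mg/L.
Travel time t = 1.07e+04 m / 1.3 m/s = 8231 s = 0.09526 d.
C = 0.1478·exp(−0.39·0.09526) = 0.1478·0.9635 = 0.1424 mg/L.

0.142 mg/L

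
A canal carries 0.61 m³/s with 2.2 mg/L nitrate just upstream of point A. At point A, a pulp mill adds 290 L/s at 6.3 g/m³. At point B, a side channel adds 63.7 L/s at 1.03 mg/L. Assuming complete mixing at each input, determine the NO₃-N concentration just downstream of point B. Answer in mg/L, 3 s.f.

290 L/s = 0.29 m³/s.
After input A: C = (0.61·2.2 + 0.29·6.3) / 0.9 = 3.521 mg/L.
63.7 L/s = 0.0637 m³/s.
After input B: C = (0.9·3.521 + 0.0637·1.03) / 0.9637 = 3.356 mg/L.

3.36 mg/L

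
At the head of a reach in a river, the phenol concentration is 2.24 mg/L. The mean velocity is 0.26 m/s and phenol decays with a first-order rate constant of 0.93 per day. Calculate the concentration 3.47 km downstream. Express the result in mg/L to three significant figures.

1.94 mg/L

Travel time t = 3.47 km / 0.26 m/s = 3470/0.26 = 1.335e+04 s = 0.1545 d.
First-order decay: C = 2.24·exp(−0.93·0.1545) = 2.24·0.8662 = 1.94 mg/L.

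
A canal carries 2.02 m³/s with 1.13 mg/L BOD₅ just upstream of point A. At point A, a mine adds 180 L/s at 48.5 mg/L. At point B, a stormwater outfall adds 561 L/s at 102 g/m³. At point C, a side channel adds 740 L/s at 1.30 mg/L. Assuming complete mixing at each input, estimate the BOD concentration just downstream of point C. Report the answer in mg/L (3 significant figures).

19.8 mg/L

180 L/s = 0.18 m³/s.
After input A: C = (2.02·1.13 + 0.18·48.5) / 2.2 = 5.006 mg/L.
561 L/s = 0.561 m³/s.
After input B: C = (2.2·5.006 + 0.561·102) / 2.761 = 24.71 mg/L.
740 L/s = 0.74 m³/s.
After input C: C = (2.761·24.71 + 0.74·1.3) / 3.501 = 19.76 mg/L.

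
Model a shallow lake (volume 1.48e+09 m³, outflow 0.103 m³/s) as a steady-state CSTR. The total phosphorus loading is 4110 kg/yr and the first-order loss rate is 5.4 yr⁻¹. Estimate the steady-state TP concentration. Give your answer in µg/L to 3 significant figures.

Outflow Q = 0.103 m³/s × 3.156e+07 s/yr = 3.25e+06 m³/yr.
Steady-state CSTR mass balance: W = Q·C + k·V·C, so C = W/(Q + kV).
Q + kV = 3.25e+06 + 5.4·1.48e+09 = 7.995e+09 m³/yr.
C = 4110/7.995e+09 = 5.141e-07 kg/m³ = 0.0005141 mg/L = 0.5141 µg/L.

0.514 µg/L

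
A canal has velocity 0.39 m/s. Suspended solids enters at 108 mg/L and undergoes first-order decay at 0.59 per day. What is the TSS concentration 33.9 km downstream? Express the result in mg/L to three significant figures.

59.7 mg/L

Travel time t = 33.9 km / 0.39 m/s = 3.39e+04/0.39 = 8.692e+04 s = 1.006 d.
First-order decay: C = 108·exp(−0.59·1.006) = 108·0.5524 = 59.65 mg/L.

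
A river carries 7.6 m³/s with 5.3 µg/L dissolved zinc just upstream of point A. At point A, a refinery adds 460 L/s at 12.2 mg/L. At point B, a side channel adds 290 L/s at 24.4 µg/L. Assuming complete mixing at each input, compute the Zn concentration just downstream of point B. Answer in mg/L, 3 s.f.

0.678 mg/L

5.3 µg/L = 0.0053 mg/L.
460 L/s = 0.46 m³/s.
After input A: C = (7.6·0.0053 + 0.46·12.2) / 8.06 = 0.7013 mg/L.
290 L/s = 0.29 m³/s.
24.4 µg/L = 0.0244 mg/L.
After input B: C = (8.06·0.7013 + 0.29·0.0244) / 8.35 = 0.6778 mg/L.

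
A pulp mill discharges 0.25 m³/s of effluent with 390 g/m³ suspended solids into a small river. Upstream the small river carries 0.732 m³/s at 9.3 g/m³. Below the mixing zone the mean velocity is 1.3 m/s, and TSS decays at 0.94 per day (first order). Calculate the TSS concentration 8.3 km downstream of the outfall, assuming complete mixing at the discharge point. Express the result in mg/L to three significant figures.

99.1 mg/L

After complete mixing, C₀ = (0.25·390 + 0.732·9.3) / 0.982 = 106.2 mg/L.
Travel time t = 8300 m / 1.3 m/s = 6385 s = 0.0739 d.
C = 106.2·exp(−0.94·0.0739) = 106.2·0.9329 = 99.09 mg/L.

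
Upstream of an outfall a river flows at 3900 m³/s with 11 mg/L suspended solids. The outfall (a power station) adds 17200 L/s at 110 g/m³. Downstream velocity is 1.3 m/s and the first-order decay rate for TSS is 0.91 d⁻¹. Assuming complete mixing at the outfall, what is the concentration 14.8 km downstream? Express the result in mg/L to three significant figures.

17200 L/s = 17.2 m³/s.
After complete mixing, C₀ = (17.2·110 + 3900·11) / 3917 = 11.43 mg/L.
Travel time t = 1.48e+04 m / 1.3 m/s = 1.138e+04 s = 0.1318 d.
C = 11.43·exp(−0.91·0.1318) = 11.43·0.887 = 10.14 mg/L.

10.1 mg/L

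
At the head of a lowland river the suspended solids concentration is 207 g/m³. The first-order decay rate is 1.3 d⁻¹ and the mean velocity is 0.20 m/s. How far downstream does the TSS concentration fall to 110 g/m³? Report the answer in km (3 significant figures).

From C = C₀·e^(−kt), t = ln(C₀/C)/k = ln(207/110)/1.3 = 0.6322/1.3 = 0.4863 d.
Distance = v·t = 0.20 m/s × 4.202e+04 s = 8404 m = 8.404 km.

8.40 km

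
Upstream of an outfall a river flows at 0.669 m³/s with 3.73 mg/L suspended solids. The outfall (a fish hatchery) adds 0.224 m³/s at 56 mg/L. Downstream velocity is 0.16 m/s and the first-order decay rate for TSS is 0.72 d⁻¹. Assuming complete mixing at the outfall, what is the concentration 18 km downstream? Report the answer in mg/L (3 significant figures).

6.60 mg/L

After complete mixing, C₀ = (0.224·56 + 0.669·3.73) / 0.893 = 16.84 mg/L.
Travel time t = 1.8e+04 m / 0.16 m/s = 1.125e+05 s = 1.302 d.
C = 16.84·exp(−0.72·1.302) = 16.84·0.3916 = 6.595 mg/L.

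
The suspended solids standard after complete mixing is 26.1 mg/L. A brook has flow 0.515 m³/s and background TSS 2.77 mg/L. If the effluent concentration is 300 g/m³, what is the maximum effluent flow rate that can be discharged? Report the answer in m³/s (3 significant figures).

0.0439 m³/s

Mass balance at complete mixing: C_std·(Q_w + Q_r) = Q_w·C_e + Q_r·C_b.
Rearranging, Q_w = Q_r·(C_std − C_b)/(C_e − C_std) = 0.515·(26.1 − 2.77) / (300 − 26.1) = 0.04387 m³/s.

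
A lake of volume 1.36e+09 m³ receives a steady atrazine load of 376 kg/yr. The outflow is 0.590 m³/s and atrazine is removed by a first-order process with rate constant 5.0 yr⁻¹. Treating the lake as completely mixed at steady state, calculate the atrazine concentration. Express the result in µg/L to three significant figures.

Outflow Q = 0.590 m³/s × 3.156e+07 s/yr = 1.862e+07 m³/yr.
Steady-state CSTR mass balance: W = Q·C + k·V·C, so C = W/(Q + kV).
Q + kV = 1.862e+07 + 5.0·1.36e+09 = 6.819e+09 m³/yr.
C = 376/6.819e+09 = 5.514e-08 kg/m³ = 5.514e-05 mg/L = 0.05514 µg/L.

0.0551 µg/L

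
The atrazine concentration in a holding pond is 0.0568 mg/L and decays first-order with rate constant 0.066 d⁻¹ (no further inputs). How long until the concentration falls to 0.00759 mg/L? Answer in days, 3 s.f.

t = ln(C₀/C)/k = ln(0.0568/0.00759)/0.066 = 2.013/0.066 = 30.5 d.

30.5 d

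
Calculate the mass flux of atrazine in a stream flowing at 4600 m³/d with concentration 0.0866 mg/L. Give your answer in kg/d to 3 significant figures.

0.398 kg/d

4600 m³/d = 0.05324 m³/s.
Mass flux = Q·C = 0.05324 m³/s × 0.0866 g/m³ = 0.004611 g/s.
= 0.004611 g/s × 86.4 = 0.3984 kg/d.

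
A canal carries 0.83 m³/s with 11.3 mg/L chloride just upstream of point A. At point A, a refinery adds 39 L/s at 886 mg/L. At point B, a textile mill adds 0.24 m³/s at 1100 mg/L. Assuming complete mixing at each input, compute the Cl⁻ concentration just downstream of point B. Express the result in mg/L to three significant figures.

278 mg/L

39 L/s = 0.039 m³/s.
After input A: C = (0.83·11.3 + 0.039·886) / 0.869 = 50.56 mg/L.
After input B: C = (0.869·50.56 + 0.24·1100) / 1.109 = 277.7 mg/L.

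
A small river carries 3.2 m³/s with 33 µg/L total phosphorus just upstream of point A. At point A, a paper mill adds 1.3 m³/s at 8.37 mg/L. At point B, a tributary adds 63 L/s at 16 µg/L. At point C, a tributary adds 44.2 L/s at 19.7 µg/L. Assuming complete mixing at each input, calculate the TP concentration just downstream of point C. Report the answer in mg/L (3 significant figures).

33 µg/L = 0.033 mg/L.
After input A: C = (3.2·0.033 + 1.3·8.37) / 4.5 = 2.441 mg/L.
63 L/s = 0.063 m³/s.
16 µg/L = 0.016 mg/L.
After input B: C = (4.5·2.441 + 0.063·0.016) / 4.563 = 2.408 mg/L.
44.2 L/s = 0.0442 m³/s.
19.7 µg/L = 0.0197 mg/L.
After input C: C = (4.563·2.408 + 0.0442·0.0197) / 4.607 = 2.385 mg/L.

2.39 mg/L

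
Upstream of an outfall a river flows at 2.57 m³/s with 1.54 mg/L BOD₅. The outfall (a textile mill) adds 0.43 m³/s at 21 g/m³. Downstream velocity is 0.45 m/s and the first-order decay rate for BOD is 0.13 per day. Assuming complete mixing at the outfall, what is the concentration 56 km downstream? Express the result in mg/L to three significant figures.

3.59 mg/L

After complete mixing, C₀ = (0.43·21 + 2.57·1.54) / 3 = 4.329 mg/L.
Travel time t = 5.6e+04 m / 0.45 m/s = 1.244e+05 s = 1.44 d.
C = 4.329·exp(−0.13·1.44) = 4.329·0.8292 = 3.59 mg/L.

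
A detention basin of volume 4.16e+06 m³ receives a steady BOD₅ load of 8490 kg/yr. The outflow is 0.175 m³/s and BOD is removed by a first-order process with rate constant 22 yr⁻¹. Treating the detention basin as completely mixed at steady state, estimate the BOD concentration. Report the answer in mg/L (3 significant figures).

Outflow Q = 0.175 m³/s × 3.156e+07 s/yr = 5.523e+06 m³/yr.
Steady-state CSTR mass balance: W = Q·C + k·V·C, so C = W/(Q + kV).
Q + kV = 5.523e+06 + 22·4.16e+06 = 9.704e+07 m³/yr.
C = 8490/9.704e+07 = 8.749e-05 kg/m³ = 0.08749 mg/L.

0.0875 mg/L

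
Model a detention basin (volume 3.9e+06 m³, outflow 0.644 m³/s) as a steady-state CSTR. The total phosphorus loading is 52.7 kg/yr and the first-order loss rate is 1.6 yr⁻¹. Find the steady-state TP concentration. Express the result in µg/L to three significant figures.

Outflow Q = 0.644 m³/s × 3.156e+07 s/yr = 2.032e+07 m³/yr.
Steady-state CSTR mass balance: W = Q·C + k·V·C, so C = W/(Q + kV).
Q + kV = 2.032e+07 + 1.6·3.9e+06 = 2.656e+07 m³/yr.
C = 52.7/2.656e+07 = 1.984e-06 kg/m³ = 0.001984 mg/L = 1.984 µg/L.

1.98 µg/L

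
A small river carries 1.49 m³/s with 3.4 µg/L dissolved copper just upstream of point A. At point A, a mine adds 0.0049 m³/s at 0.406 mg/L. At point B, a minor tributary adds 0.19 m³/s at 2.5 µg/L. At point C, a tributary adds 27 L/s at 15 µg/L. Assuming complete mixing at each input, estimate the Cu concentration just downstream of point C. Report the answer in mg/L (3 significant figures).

3.4 µg/L = 0.0034 mg/L.
After input A: C = (1.49·0.0034 + 0.0049·0.406) / 1.495 = 0.00472 mg/L.
2.5 µg/L = 0.0025 mg/L.
After input B: C = (1.495·0.00472 + 0.19·0.0025) / 1.685 = 0.004469 mg/L.
27 L/s = 0.027 m³/s.
15 µg/L = 0.015 mg/L.
After input C: C = (1.685·0.004469 + 0.027·0.015) / 1.712 = 0.004635 mg/L.

0.00464 mg/L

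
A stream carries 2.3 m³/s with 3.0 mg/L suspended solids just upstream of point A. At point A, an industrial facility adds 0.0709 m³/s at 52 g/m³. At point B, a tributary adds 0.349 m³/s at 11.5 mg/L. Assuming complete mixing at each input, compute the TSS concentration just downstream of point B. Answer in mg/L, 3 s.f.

5.37 mg/L

After input A: C = (2.3·3 + 0.0709·52) / 2.371 = 4.465 mg/L.
After input B: C = (2.371·4.465 + 0.349·11.5) / 2.72 = 5.368 mg/L.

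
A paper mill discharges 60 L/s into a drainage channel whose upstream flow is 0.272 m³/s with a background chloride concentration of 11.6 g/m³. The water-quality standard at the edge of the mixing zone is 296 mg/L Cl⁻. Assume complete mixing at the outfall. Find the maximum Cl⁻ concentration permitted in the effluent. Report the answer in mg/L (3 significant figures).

60 L/s = 0.06 m³/s.
Mass balance: 296·0.332 = 0.06·Cₑ + 0.272·11.6.
Cₑ = (98.27 − 3.155) / 0.06 = 1585 mg/L.

1590 mg/L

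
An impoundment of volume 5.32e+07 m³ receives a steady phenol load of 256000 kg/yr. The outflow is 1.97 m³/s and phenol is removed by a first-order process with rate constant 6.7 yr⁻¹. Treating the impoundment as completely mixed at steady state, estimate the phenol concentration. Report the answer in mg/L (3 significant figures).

0.612 mg/L

Outflow Q = 1.97 m³/s × 3.156e+07 s/yr = 6.217e+07 m³/yr.
Steady-state CSTR mass balance: W = Q·C + k·V·C, so C = W/(Q + kV).
Q + kV = 6.217e+07 + 6.7·5.32e+07 = 4.186e+08 m³/yr.
C = 256000/4.186e+08 = 0.0006115 kg/m³ = 0.6115 mg/L.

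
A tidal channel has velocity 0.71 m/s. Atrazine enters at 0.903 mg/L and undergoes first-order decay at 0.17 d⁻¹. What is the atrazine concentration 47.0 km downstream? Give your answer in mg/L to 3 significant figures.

0.793 mg/L

Travel time t = 47.0 km / 0.71 m/s = 4.7e+04/0.71 = 6.62e+04 s = 0.7662 d.
First-order decay: C = 0.903·exp(−0.17·0.7662) = 0.903·0.8779 = 0.7927 mg/L.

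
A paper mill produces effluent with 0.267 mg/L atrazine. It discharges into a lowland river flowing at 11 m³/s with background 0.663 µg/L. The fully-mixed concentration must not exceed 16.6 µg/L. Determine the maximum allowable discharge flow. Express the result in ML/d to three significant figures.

0.663 µg/L = 0.000663 mg/L.
16.6 µg/L = 0.0166 mg/L.
Mass balance at complete mixing: C_std·(Q_w + Q_r) = Q_w·C_e + Q_r·C_b.
Rearranging, Q_w = Q_r·(C_std − C_b)/(C_e − C_std) = 11·(0.0166 − 0.000663) / (0.267 − 0.0166) = 0.7001 m³/s.
= 60.49 ML/d.

60.5 ML/d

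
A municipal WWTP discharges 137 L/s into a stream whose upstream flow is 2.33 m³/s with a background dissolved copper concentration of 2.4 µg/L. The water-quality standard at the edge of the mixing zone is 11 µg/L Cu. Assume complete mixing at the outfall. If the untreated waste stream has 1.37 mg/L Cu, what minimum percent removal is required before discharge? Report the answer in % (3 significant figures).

88.5 %

137 L/s = 0.137 m³/s.
2.4 µg/L = 0.0024 mg/L.
11 µg/L = 0.011 mg/L.
Mass balance: 0.011·2.467 = 0.137·Cₑ + 2.33·0.0024.
Cₑ = (0.02714 − 0.005592) / 0.137 = 0.1573 mg/L.
Required removal = 1 − 0.1573/1.37 = 88.52 %.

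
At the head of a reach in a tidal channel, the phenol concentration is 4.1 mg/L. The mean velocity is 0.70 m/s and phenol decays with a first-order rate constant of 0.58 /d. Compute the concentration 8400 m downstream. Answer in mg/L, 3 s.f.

Travel time t = 8400 m / 0.70 m/s = 8400/0.70 = 1.2e+04 s = 0.1389 d.
First-order decay: C = 4.1·exp(−0.58·0.1389) = 4.1·0.9226 = 3.783 mg/L.

3.78 mg/L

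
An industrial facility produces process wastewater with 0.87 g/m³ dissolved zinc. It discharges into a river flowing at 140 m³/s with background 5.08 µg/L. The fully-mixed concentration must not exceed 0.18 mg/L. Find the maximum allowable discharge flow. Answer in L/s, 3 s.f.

5.08 µg/L = 0.00508 mg/L.
Mass balance at complete mixing: C_std·(Q_w + Q_r) = Q_w·C_e + Q_r·C_b.
Rearranging, Q_w = Q_r·(C_std − C_b)/(C_e − C_std) = 140·(0.18 − 0.00508) / (0.87 − 0.18) = 35.49 m³/s.
= 3.549e+04 L/s.

35500 L/s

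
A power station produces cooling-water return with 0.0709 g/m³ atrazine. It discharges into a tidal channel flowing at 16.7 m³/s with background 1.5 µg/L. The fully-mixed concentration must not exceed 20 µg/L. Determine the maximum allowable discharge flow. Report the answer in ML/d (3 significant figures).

1.5 µg/L = 0.0015 mg/L.
20 µg/L = 0.02 mg/L.
Mass balance at complete mixing: C_std·(Q_w + Q_r) = Q_w·C_e + Q_r·C_b.
Rearranging, Q_w = Q_r·(C_std − C_b)/(C_e − C_std) = 16.7·(0.02 − 0.0015) / (0.0709 − 0.02) = 6.07 m³/s.
= 524.4 ML/d.

524 ML/d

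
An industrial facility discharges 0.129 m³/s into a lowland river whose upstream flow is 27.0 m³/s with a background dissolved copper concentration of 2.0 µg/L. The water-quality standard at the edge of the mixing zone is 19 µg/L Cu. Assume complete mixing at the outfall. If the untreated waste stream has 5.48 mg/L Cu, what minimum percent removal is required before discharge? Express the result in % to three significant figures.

2.0 µg/L = 0.002 mg/L.
19 µg/L = 0.019 mg/L.
Mass balance: 0.019·27.13 = 0.129·Cₑ + 27·0.002.
Cₑ = (0.5155 − 0.054) / 0.129 = 3.577 mg/L.
Required removal = 1 − 3.577/5.48 = 34.72 %.

34.7 %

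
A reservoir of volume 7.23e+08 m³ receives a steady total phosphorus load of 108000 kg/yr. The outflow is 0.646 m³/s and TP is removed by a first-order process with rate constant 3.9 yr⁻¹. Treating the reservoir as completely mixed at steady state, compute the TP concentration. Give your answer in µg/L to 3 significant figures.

38.0 µg/L

Outflow Q = 0.646 m³/s × 3.156e+07 s/yr = 2.039e+07 m³/yr.
Steady-state CSTR mass balance: W = Q·C + k·V·C, so C = W/(Q + kV).
Q + kV = 2.039e+07 + 3.9·7.23e+08 = 2.84e+09 m³/yr.
C = 108000/2.84e+09 = 3.803e-05 kg/m³ = 0.03803 mg/L = 38.03 µg/L.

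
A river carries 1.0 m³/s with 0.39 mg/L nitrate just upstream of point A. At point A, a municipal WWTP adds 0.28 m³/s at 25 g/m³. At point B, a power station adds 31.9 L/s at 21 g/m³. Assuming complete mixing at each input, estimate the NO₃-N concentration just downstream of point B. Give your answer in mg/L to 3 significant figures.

After input A: C = (1·0.39 + 0.28·25) / 1.28 = 5.773 mg/L.
31.9 L/s = 0.0319 m³/s.
After input B: C = (1.28·5.773 + 0.0319·21) / 1.312 = 6.144 mg/L.

6.14 mg/L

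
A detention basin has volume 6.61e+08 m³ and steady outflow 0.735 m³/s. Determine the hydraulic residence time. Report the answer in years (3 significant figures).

28.5 yr

Q = 0.735 m³/s × 3.156e+07 s/yr = 2.319e+07 m³/yr.
Hydraulic residence time τ = V/Q = 6.61e+08/2.319e+07 = 28.5 yr.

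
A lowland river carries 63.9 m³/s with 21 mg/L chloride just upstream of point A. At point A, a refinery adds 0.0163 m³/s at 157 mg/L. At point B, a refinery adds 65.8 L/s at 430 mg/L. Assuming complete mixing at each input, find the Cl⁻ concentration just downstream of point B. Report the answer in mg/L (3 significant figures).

After input A: C = (63.9·21 + 0.0163·157) / 63.92 = 21.03 mg/L.
65.8 L/s = 0.0658 m³/s.
After input B: C = (63.92·21.03 + 0.0658·430) / 63.98 = 21.46 mg/L.

21.5 mg/L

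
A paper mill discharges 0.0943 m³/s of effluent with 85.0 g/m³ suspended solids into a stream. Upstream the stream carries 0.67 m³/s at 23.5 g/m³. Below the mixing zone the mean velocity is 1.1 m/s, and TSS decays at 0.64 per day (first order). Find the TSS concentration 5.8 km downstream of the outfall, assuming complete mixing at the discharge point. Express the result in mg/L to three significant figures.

29.9 mg/L

After complete mixing, C₀ = (0.0943·85 + 0.67·23.5) / 0.7643 = 31.09 mg/L.
Travel time t = 5800 m / 1.1 m/s = 5273 s = 0.06103 d.
C = 31.09·exp(−0.64·0.06103) = 31.09·0.9617 = 29.9 mg/L.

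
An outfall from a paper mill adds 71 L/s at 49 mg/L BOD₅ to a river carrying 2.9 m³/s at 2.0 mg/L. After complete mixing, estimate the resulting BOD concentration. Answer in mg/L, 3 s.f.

3.12 mg/L

71 L/s = 0.071 m³/s.
Flow-weighted mixing gives C = (0.071·49 + 2.9·2) / (0.071 + 2.9) = 9.279/2.971 = 3.123 mg/L.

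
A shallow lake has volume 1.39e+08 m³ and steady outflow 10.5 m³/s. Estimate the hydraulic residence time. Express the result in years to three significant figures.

0.419 yr

Q = 10.5 m³/s × 3.156e+07 s/yr = 3.314e+08 m³/yr.
Hydraulic residence time τ = V/Q = 1.39e+08/3.314e+08 = 0.4195 yr.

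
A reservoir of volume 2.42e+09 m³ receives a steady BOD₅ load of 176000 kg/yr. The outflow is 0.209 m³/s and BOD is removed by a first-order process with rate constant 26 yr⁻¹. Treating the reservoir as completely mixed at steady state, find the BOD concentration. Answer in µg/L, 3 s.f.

2.80 µg/L

Outflow Q = 0.209 m³/s × 3.156e+07 s/yr = 6.596e+06 m³/yr.
Steady-state CSTR mass balance: W = Q·C + k·V·C, so C = W/(Q + kV).
Q + kV = 6.596e+06 + 26·2.42e+09 = 6.293e+10 m³/yr.
C = 176000/6.293e+10 = 2.797e-06 kg/m³ = 0.002797 mg/L = 2.797 µg/L.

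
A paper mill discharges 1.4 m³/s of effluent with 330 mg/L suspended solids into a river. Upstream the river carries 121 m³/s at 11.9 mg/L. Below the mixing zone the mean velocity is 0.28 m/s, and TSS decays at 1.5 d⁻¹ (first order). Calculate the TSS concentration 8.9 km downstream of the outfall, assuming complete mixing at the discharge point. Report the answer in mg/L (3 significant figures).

8.95 mg/L

After complete mixing, C₀ = (1.4·330 + 121·11.9) / 122.4 = 15.54 mg/L.
Travel time t = 8900 m / 0.28 m/s = 3.179e+04 s = 0.3679 d.
C = 15.54·exp(−1.5·0.3679) = 15.54·0.5759 = 8.948 mg/L.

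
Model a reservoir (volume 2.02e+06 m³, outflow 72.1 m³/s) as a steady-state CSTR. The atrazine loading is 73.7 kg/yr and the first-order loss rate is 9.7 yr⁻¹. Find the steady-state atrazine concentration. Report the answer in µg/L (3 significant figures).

Outflow Q = 72.1 m³/s × 3.156e+07 s/yr = 2.275e+09 m³/yr.
Steady-state CSTR mass balance: W = Q·C + k·V·C, so C = W/(Q + kV).
Q + kV = 2.275e+09 + 9.7·2.02e+06 = 2.295e+09 m³/yr.
C = 73.7/2.295e+09 = 3.211e-08 kg/m³ = 3.211e-05 mg/L = 0.03211 µg/L.

0.0321 µg/L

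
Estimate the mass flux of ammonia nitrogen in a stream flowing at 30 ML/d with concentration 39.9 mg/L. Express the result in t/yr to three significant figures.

30 ML/d = 0.3472 m³/s.
Mass flux = Q·C = 0.3472 m³/s × 39.9 g/m³ = 13.85 g/s.
= 13.85 g/s × 31.56 = 437.2 t/yr.

437 t/yr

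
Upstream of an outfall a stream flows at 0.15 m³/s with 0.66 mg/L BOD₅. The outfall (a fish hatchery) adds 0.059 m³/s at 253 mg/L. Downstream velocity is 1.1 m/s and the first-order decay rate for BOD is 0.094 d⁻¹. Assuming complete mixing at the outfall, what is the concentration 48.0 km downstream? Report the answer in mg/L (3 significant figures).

After complete mixing, C₀ = (0.059·253 + 0.15·0.66) / 0.209 = 71.89 mg/L.
Travel time t = 4.8e+04 m / 1.1 m/s = 4.364e+04 s = 0.5051 d.
C = 71.89·exp(−0.094·0.5051) = 71.89·0.9536 = 68.56 mg/L.

68.6 mg/L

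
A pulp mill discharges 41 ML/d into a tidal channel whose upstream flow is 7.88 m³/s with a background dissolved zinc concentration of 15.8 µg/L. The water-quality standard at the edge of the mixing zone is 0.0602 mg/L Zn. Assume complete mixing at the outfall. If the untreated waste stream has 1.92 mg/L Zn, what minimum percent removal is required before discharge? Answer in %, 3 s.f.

41 ML/d = 0.4745 m³/s.
15.8 µg/L = 0.0158 mg/L.
Mass balance: 0.0602·8.355 = 0.4745·Cₑ + 7.88·0.0158.
Cₑ = (0.5029 − 0.1245) / 0.4745 = 0.7975 mg/L.
Required removal = 1 − 0.7975/1.92 = 58.46 %.

58.5 %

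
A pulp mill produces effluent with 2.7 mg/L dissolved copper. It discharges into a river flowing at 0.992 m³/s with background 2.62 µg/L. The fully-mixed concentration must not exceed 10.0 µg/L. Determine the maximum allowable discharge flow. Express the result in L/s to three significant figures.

2.72 L/s

2.62 µg/L = 0.00262 mg/L.
10.0 µg/L = 0.01 mg/L.
Mass balance at complete mixing: C_std·(Q_w + Q_r) = Q_w·C_e + Q_r·C_b.
Rearranging, Q_w = Q_r·(C_std − C_b)/(C_e − C_std) = 0.992·(0.01 − 0.00262) / (2.7 − 0.01) = 0.002722 m³/s.
= 2.722 L/s.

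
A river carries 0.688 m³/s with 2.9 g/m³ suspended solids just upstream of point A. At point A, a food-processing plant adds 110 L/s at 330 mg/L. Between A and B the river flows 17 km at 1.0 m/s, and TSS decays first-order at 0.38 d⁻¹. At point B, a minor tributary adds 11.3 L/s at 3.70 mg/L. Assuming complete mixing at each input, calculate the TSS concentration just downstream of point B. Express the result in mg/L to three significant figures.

44.0 mg/L

110 L/s = 0.11 m³/s.
After input A: C = (0.688·2.9 + 0.11·330) / 0.798 = 47.99 mg/L.
Over the 17 km reach to input B (t = 1.7e+04 s = 0.1968 d), decay gives C = 47.99·exp(−0.38·0.1968) = 44.53 mg/L.
11.3 L/s = 0.0113 m³/s.
After input B: C = (0.798·44.53 + 0.0113·3.7) / 0.8093 = 43.96 mg/L.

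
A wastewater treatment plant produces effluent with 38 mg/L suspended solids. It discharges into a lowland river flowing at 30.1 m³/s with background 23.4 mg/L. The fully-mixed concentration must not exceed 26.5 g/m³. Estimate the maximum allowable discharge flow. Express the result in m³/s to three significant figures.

Mass balance at complete mixing: C_std·(Q_w + Q_r) = Q_w·C_e + Q_r·C_b.
Rearranging, Q_w = Q_r·(C_std − C_b)/(C_e − C_std) = 30.1·(26.5 − 23.4) / (38 − 26.5) = 8.114 m³/s.

8.11 m³/s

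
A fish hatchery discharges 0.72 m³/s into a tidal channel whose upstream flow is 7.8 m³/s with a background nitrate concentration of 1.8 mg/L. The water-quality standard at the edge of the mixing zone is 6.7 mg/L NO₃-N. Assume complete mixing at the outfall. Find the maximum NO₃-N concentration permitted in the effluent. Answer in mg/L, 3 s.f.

Mass balance: 6.7·8.52 = 0.72·Cₑ + 7.8·1.8.
Cₑ = (57.08 − 14.04) / 0.72 = 59.78 mg/L.

59.8 mg/L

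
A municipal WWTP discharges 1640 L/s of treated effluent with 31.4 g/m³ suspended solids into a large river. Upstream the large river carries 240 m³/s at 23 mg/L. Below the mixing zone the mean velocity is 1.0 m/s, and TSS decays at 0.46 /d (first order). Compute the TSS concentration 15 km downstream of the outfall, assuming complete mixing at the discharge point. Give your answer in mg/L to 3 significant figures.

1640 L/s = 1.64 m³/s.
After complete mixing, C₀ = (1.64·31.4 + 240·23) / 241.6 = 23.06 mg/L.
Travel time t = 1.5e+04 m / 1.0 m/s = 1.5e+04 s = 0.1736 d.
C = 23.06·exp(−0.46·0.1736) = 23.06·0.9232 = 21.29 mg/L.

21.3 mg/L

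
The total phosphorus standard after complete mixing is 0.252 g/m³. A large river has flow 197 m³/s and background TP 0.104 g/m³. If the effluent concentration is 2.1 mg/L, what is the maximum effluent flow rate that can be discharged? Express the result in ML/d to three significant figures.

1360 ML/d

Mass balance at complete mixing: C_std·(Q_w + Q_r) = Q_w·C_e + Q_r·C_b.
Rearranging, Q_w = Q_r·(C_std − C_b)/(C_e − C_std) = 197·(0.252 − 0.104) / (2.1 − 0.252) = 15.78 m³/s.
= 1363 ML/d.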